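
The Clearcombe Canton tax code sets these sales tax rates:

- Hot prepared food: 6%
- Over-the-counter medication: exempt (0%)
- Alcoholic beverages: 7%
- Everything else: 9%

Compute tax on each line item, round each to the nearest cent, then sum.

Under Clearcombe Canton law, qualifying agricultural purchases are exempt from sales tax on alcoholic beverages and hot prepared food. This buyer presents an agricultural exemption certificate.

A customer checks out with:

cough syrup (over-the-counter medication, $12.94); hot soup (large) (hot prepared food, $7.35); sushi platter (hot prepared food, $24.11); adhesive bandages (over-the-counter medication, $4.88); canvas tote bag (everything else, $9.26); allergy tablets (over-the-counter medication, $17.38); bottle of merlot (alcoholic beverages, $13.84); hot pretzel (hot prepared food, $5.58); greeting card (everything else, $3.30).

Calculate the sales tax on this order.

$1.13

Cough syrup $12.94: over-the-counter medication → 0% → $0.00
Hot soup (large) $7.35: hot prepared food, buyer-exempt → 0% → $0.00
Sushi platter $24.11: hot prepared food, buyer-exempt → 0% → $0.00
Adhesive bandages $4.88: over-the-counter medication → 0% → $0.00
Canvas tote bag $9.26: everything else → 9% → $0.83
Allergy tablets $17.38: over-the-counter medication → 0% → $0.00
Bottle of merlot $13.84: alcoholic beverages, buyer-exempt → 0% → $0.00
Hot pretzel $5.58: hot prepared food, buyer-exempt → 0% → $0.00
Greeting card $3.30: everything else → 9% → $0.30
Total tax = $0.83 + $0.30 = $1.13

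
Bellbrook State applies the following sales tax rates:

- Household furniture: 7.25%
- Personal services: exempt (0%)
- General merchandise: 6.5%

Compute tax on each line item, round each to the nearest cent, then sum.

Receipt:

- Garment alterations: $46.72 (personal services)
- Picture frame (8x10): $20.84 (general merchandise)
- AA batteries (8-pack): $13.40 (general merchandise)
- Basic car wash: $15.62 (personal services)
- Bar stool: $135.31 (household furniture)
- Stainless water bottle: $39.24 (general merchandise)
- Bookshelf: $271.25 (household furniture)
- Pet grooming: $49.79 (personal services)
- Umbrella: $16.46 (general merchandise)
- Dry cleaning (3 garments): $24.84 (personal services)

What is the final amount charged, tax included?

$668.79

Garment alterations $46.72: personal services → 0% → $0.00
Picture frame (8x10) $20.84: general merchandise → 6.5% → $1.35
AA batteries (8-pack) $13.40: general merchandise → 6.5% → $0.87
Basic car wash $15.62: personal services → 0% → $0.00
Bar stool $135.31: household furniture → 7.25% → $9.81
Stainless water bottle $39.24: general merchandise → 6.5% → $2.55
Bookshelf $271.25: household furniture → 7.25% → $19.67
Pet grooming $49.79: personal services → 0% → $0.00
Umbrella $16.46: general merchandise → 6.5% → $1.07
Dry cleaning (3 garments) $24.84: personal services → 0% → $0.00
Subtotal = $633.47; tax = $35.32; total due = $668.79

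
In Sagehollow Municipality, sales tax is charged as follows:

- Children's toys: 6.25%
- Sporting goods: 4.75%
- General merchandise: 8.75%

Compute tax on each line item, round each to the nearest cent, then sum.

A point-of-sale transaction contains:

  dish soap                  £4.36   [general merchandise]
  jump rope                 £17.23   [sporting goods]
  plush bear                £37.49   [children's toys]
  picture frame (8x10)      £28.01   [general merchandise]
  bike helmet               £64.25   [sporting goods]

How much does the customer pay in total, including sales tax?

£160.38

Dish soap £4.36: general merchandise → 8.75% → £0.38
Jump rope £17.23: sporting goods → 4.75% → £0.82
Plush bear £37.49: children's toys → 6.25% → £2.34
Picture frame (8x10) £28.01: general merchandise → 8.75% → £2.45
Bike helmet £64.25: sporting goods → 4.75% → £3.05
Subtotal = £151.34; tax = £9.04; total due = £160.38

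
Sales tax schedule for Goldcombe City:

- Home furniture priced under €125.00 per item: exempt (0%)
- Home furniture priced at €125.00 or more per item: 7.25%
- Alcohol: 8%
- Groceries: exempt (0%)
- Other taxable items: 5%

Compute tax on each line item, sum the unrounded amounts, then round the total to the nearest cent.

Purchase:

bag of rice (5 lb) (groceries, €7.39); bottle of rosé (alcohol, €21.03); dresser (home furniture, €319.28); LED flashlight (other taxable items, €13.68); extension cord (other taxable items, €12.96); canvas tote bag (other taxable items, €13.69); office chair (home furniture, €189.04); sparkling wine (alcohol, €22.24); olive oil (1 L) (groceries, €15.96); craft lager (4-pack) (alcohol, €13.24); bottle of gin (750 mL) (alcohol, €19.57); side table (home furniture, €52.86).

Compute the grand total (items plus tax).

Bag of rice (5 lb) €7.39: groceries → 0% → €0.00
Bottle of rosé €21.03: alcohol → 8% → €1.6824
Dresser €319.28: home furniture, €125.00 or more → 7.25% → €23.1478
LED flashlight €13.68: other taxable items → 5% → €0.684
Extension cord €12.96: other taxable items → 5% → €0.648
Canvas tote bag €13.69: other taxable items → 5% → €0.6845
Office chair €189.04: home furniture, €125.00 or more → 7.25% → €13.7054
Sparkling wine €22.24: alcohol → 8% → €1.7792
Olive oil (1 L) €15.96: groceries → 0% → €0.00
Craft lager (4-pack) €13.24: alcohol → 8% → €1.0592
Bottle of gin (750 mL) €19.57: alcohol → 8% → €1.5656
Side table €52.86: home furniture, under €125.00 → 0% → €0.00
Subtotal = €700.94; unrounded tax = €44.9561 → €44.96; total due = €745.90

€745.90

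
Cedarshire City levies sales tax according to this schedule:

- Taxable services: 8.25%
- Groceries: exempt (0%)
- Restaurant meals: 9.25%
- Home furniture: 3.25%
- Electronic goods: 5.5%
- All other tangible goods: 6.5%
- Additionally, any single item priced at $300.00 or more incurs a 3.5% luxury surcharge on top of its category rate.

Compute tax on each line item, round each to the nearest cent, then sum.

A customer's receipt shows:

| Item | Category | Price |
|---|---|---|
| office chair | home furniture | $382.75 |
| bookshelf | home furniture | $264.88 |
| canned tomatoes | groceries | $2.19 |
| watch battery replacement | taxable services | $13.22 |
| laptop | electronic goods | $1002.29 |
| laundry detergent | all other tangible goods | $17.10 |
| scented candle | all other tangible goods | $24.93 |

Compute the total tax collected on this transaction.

Office chair $382.75: home furniture → 3.25% + 3.5% surcharge = 6.75% → $25.84
Bookshelf $264.88: home furniture → 3.25% → $8.61
Canned tomatoes $2.19: groceries → 0% → $0.00
Watch battery replacement $13.22: taxable services → 8.25% → $1.09
Laptop $1002.29: electronic goods → 5.5% + 3.5% surcharge = 9% → $90.21
Laundry detergent $17.10: all other tangible goods → 6.5% → $1.11
Scented candle $24.93: all other tangible goods → 6.5% → $1.62
Total tax = $25.84 + $8.61 + $1.09 + $90.21 + $1.11 + $1.62 = $128.48

$128.48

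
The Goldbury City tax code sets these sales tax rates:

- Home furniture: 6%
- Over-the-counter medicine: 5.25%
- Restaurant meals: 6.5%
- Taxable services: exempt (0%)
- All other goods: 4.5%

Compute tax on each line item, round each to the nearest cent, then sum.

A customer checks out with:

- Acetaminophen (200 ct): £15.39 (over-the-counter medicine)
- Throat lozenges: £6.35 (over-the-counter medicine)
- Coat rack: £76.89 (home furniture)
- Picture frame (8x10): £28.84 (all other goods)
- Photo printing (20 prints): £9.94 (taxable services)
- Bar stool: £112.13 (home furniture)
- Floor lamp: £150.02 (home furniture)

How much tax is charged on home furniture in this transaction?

Coat rack £76.89: home furniture → 6% → £4.61
Bar stool £112.13: home furniture → 6% → £6.73
Floor lamp £150.02: home furniture → 6% → £9.00
Tax on home furniture = £4.61 + £6.73 + £9.00 = £20.34

£20.34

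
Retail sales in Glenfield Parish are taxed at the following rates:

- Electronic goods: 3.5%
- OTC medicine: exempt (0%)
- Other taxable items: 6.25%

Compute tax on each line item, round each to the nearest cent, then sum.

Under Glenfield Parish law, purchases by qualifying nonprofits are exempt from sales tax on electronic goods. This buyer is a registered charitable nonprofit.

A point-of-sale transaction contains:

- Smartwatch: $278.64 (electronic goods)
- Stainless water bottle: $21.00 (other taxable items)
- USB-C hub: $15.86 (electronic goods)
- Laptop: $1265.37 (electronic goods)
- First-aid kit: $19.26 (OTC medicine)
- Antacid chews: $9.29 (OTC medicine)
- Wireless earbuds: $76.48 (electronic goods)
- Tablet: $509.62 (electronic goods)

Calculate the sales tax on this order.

Smartwatch $278.64: electronic goods, buyer-exempt → 0% → $0.00
Stainless water bottle $21.00: other taxable items → 6.25% → $1.31
USB-C hub $15.86: electronic goods, buyer-exempt → 0% → $0.00
Laptop $1265.37: electronic goods, buyer-exempt → 0% → $0.00
First-aid kit $19.26: OTC medicine → 0% → $0.00
Antacid chews $9.29: OTC medicine → 0% → $0.00
Wireless earbuds $76.48: electronic goods, buyer-exempt → 0% → $0.00
Tablet $509.62: electronic goods, buyer-exempt → 0% → $0.00
Total tax = $1.31

$1.31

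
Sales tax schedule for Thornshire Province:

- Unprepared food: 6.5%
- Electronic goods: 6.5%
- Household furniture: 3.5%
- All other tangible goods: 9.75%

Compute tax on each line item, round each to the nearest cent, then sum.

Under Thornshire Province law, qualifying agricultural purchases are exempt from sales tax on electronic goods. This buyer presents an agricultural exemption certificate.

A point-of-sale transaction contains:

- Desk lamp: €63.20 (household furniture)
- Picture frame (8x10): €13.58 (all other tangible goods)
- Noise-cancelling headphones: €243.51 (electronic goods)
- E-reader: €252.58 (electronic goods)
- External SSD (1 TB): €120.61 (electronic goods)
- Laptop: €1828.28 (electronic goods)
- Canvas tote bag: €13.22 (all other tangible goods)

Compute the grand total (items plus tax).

€2539.80

Desk lamp €63.20: household furniture → 3.5% → €2.21
Picture frame (8x10) €13.58: all other tangible goods → 9.75% → €1.32
Noise-cancelling headphones €243.51: electronic goods, buyer-exempt → 0% → €0.00
E-reader €252.58: electronic goods, buyer-exempt → 0% → €0.00
External SSD (1 TB) €120.61: electronic goods, buyer-exempt → 0% → €0.00
Laptop €1828.28: electronic goods, buyer-exempt → 0% → €0.00
Canvas tote bag €13.22: all other tangible goods → 9.75% → €1.29
Subtotal = €2534.98; tax = €4.82; total due = €2539.80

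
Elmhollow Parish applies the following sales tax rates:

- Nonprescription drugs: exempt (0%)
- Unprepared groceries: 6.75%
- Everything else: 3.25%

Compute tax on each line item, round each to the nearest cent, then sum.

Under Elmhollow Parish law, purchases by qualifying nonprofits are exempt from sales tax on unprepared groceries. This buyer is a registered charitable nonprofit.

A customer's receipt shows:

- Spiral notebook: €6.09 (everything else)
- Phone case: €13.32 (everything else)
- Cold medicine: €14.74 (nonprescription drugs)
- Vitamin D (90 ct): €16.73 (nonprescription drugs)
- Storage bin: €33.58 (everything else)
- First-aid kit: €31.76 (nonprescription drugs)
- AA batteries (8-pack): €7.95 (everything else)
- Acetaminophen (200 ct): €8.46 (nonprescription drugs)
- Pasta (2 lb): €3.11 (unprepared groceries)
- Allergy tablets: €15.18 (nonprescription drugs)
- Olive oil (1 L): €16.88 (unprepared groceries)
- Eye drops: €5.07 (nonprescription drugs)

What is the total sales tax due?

€1.98

Spiral notebook €6.09: everything else → 3.25% → €0.20
Phone case €13.32: everything else → 3.25% → €0.43
Cold medicine €14.74: nonprescription drugs → 0% → €0.00
Vitamin D (90 ct) €16.73: nonprescription drugs → 0% → €0.00
Storage bin €33.58: everything else → 3.25% → €1.09
First-aid kit €31.76: nonprescription drugs → 0% → €0.00
AA batteries (8-pack) €7.95: everything else → 3.25% → €0.26
Acetaminophen (200 ct) €8.46: nonprescription drugs → 0% → €0.00
Pasta (2 lb) €3.11: unprepared groceries, buyer-exempt → 0% → €0.00
Allergy tablets €15.18: nonprescription drugs → 0% → €0.00
Olive oil (1 L) €16.88: unprepared groceries, buyer-exempt → 0% → €0.00
Eye drops €5.07: nonprescription drugs → 0% → €0.00
Total tax = €0.20 + €0.43 + €1.09 + €0.26 = €1.98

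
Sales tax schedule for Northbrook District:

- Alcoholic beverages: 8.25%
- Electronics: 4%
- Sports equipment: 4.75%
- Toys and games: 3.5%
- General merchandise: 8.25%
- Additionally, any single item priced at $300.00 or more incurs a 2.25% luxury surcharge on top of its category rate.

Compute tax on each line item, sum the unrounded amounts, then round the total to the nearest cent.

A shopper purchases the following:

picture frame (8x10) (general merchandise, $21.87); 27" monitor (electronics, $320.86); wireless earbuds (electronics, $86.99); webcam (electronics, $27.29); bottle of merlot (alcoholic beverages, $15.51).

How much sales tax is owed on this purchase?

$27.71

Picture frame (8x10) $21.87: general merchandise → 8.25% → $1.804275
27" monitor $320.86: electronics → 4% + 2.25% surcharge = 6.25% → $20.05375
Wireless earbuds $86.99: electronics → 4% → $3.4796
Webcam $27.29: electronics → 4% → $1.0916
Bottle of merlot $15.51: alcoholic beverages → 8.25% → $1.279575
Unrounded tax sum = $27.7088 → $27.71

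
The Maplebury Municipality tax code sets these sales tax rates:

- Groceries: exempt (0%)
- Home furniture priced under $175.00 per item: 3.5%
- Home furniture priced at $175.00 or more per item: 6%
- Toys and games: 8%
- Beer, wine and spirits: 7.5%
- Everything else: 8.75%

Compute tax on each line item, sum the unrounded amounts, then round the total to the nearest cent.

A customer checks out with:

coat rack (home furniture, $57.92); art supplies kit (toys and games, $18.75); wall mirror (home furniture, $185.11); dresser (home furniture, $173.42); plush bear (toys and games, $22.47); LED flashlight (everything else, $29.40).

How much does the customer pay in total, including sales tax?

Coat rack $57.92: home furniture, under $175.00 → 3.5% → $2.0272
Art supplies kit $18.75: toys and games → 8% → $1.50
Wall mirror $185.11: home furniture, $175.00 or more → 6% → $11.1066
Dresser $173.42: home furniture, under $175.00 → 3.5% → $6.0697
Plush bear $22.47: toys and games → 8% → $1.7976
LED flashlight $29.40: everything else → 8.75% → $2.5725
Subtotal = $487.07; unrounded tax = $25.0736 → $25.07; total due = $512.14

$512.14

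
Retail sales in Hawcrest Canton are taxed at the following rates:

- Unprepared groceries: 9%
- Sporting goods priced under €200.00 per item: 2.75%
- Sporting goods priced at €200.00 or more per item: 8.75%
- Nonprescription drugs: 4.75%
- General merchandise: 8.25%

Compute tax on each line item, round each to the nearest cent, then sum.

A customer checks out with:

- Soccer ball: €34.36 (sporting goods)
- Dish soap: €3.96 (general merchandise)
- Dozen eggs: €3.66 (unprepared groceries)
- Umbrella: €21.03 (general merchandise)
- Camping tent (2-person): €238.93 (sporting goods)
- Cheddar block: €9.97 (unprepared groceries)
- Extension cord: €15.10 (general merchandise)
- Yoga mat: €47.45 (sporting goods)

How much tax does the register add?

€27.69

Soccer ball €34.36: sporting goods, under €200.00 → 2.75% → €0.94
Dish soap €3.96: general merchandise → 8.25% → €0.33
Dozen eggs €3.66: unprepared groceries → 9% → €0.33
Umbrella €21.03: general merchandise → 8.25% → €1.73
Camping tent (2-person) €238.93: sporting goods, €200.00 or more → 8.75% → €20.91
Cheddar block €9.97: unprepared groceries → 9% → €0.90
Extension cord €15.10: general merchandise → 8.25% → €1.25
Yoga mat €47.45: sporting goods, under €200.00 → 2.75% → €1.30
Total tax = €0.94 + €0.33 + €0.33 + €1.73 + €20.91 + €0.90 + €1.25 + €1.30 = €27.69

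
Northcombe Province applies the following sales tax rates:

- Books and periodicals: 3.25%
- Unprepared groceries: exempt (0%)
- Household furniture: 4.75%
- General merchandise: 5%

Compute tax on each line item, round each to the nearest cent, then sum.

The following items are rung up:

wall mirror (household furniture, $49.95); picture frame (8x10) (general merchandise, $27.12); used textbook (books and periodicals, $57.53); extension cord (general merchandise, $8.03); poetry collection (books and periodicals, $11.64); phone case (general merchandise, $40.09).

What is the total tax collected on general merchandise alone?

$3.76

Picture frame (8x10) $27.12: general merchandise → 5% → $1.36
Extension cord $8.03: general merchandise → 5% → $0.40
Phone case $40.09: general merchandise → 5% → $2.00
Tax on general merchandise = $1.36 + $0.40 + $2.00 = $3.76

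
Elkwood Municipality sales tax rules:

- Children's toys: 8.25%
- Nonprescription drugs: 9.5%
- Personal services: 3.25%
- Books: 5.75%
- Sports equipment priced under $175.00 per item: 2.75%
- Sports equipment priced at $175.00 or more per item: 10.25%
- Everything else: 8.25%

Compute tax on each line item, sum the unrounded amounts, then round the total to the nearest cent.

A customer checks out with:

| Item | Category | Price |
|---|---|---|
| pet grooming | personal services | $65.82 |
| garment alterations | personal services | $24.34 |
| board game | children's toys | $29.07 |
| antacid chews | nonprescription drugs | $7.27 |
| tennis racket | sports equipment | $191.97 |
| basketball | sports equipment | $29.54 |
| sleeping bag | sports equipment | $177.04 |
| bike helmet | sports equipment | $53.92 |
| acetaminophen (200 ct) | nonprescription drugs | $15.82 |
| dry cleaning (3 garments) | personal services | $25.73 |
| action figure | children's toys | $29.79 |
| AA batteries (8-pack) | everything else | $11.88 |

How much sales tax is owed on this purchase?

Pet grooming $65.82: personal services → 3.25% → $2.13915
Garment alterations $24.34: personal services → 3.25% → $0.79105
Board game $29.07: children's toys → 8.25% → $2.398275
Antacid chews $7.27: nonprescription drugs → 9.5% → $0.69065
Tennis racket $191.97: sports equipment, $175.00 or more → 10.25% → $19.676925
Basketball $29.54: sports equipment, under $175.00 → 2.75% → $0.81235
Sleeping bag $177.04: sports equipment, $175.00 or more → 10.25% → $18.1466
Bike helmet $53.92: sports equipment, under $175.00 → 2.75% → $1.4828
Acetaminophen (200 ct) $15.82: nonprescription drugs → 9.5% → $1.5029
Dry cleaning (3 garments) $25.73: personal services → 3.25% → $0.836225
Action figure $29.79: children's toys → 8.25% → $2.457675
AA batteries (8-pack) $11.88: everything else → 8.25% → $0.9801
Unrounded tax sum = $51.9147 → $51.91

$51.91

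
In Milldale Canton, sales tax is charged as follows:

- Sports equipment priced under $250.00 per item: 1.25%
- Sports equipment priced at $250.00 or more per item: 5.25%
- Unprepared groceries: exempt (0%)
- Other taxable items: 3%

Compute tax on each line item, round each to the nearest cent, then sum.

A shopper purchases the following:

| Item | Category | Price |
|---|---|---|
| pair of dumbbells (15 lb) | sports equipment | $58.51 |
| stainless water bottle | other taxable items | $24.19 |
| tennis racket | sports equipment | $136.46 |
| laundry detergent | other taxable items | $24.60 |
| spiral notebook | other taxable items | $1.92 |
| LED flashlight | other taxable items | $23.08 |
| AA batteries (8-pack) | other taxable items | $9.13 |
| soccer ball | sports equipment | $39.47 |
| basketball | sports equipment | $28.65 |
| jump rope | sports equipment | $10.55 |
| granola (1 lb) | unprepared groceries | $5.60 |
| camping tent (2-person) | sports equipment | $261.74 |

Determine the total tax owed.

$19.65

Pair of dumbbells (15 lb) $58.51: sports equipment, under $250.00 → 1.25% → $0.73
Stainless water bottle $24.19: other taxable items → 3% → $0.73
Tennis racket $136.46: sports equipment, under $250.00 → 1.25% → $1.71
Laundry detergent $24.60: other taxable items → 3% → $0.74
Spiral notebook $1.92: other taxable items → 3% → $0.06
LED flashlight $23.08: other taxable items → 3% → $0.69
AA batteries (8-pack) $9.13: other taxable items → 3% → $0.27
Soccer ball $39.47: sports equipment, under $250.00 → 1.25% → $0.49
Basketball $28.65: sports equipment, under $250.00 → 1.25% → $0.36
Jump rope $10.55: sports equipment, under $250.00 → 1.25% → $0.13
Granola (1 lb) $5.60: unprepared groceries → 0% → $0.00
Camping tent (2-person) $261.74: sports equipment, $250.00 or more → 5.25% → $13.74
Total tax = $0.73 + $0.73 + $1.71 + $0.74 + $0.06 + $0.69 + $0.27 + $0.49 + $0.36 + $0.13 + $13.74 = $19.65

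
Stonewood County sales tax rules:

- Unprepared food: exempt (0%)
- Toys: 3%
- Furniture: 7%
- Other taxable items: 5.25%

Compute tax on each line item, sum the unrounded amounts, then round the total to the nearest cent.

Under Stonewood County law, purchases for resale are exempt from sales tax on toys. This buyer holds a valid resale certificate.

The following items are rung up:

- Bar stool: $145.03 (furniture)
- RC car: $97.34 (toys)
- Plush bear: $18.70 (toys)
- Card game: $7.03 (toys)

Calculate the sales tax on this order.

Bar stool $145.03: furniture → 7% → $10.1521
RC car $97.34: toys, buyer-exempt → 0% → $0.00
Plush bear $18.70: toys, buyer-exempt → 0% → $0.00
Card game $7.03: toys, buyer-exempt → 0% → $0.00
Unrounded tax sum = $10.1521 → $10.15

$10.15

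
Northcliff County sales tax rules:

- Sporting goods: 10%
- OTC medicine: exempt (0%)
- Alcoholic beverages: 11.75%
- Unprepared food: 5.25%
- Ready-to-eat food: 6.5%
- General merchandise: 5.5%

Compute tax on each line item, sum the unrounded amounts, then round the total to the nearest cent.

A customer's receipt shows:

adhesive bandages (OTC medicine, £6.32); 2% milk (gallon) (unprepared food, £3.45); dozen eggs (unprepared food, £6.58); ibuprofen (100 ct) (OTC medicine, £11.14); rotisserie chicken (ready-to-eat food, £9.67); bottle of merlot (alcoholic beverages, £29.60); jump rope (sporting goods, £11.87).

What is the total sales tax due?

£5.82

Adhesive bandages £6.32: OTC medicine → 0% → £0.00
2% milk (gallon) £3.45: unprepared food → 5.25% → £0.181125
Dozen eggs £6.58: unprepared food → 5.25% → £0.34545
Ibuprofen (100 ct) £11.14: OTC medicine → 0% → £0.00
Rotisserie chicken £9.67: ready-to-eat food → 6.5% → £0.62855
Bottle of merlot £29.60: alcoholic beverages → 11.75% → £3.478
Jump rope £11.87: sporting goods → 10% → £1.187
Unrounded tax sum = £5.820125 → £5.82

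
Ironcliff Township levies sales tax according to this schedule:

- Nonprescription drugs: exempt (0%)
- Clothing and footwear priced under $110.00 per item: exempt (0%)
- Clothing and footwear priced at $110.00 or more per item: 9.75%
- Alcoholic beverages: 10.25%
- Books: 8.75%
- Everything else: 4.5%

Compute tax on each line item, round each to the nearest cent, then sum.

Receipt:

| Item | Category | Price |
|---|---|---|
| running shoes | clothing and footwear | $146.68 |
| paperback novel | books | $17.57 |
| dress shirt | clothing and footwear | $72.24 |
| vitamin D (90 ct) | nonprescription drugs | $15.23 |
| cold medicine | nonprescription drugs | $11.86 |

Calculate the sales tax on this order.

Running shoes $146.68: clothing and footwear, $110.00 or more → 9.75% → $14.30
Paperback novel $17.57: books → 8.75% → $1.54
Dress shirt $72.24: clothing and footwear, under $110.00 → 0% → $0.00
Vitamin D (90 ct) $15.23: nonprescription drugs → 0% → $0.00
Cold medicine $11.86: nonprescription drugs → 0% → $0.00
Total tax = $14.30 + $1.54 = $15.84

$15.84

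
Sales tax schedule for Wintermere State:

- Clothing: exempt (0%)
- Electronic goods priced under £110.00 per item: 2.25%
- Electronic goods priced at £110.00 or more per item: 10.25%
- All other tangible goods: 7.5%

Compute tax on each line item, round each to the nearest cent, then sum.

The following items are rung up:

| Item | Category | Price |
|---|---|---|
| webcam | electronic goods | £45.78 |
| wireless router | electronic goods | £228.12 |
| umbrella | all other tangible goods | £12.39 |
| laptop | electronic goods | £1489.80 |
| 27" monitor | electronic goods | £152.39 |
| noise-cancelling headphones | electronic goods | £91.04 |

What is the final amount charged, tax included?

Webcam £45.78: electronic goods, under £110.00 → 2.25% → £1.03
Wireless router £228.12: electronic goods, £110.00 or more → 10.25% → £23.38
Umbrella £12.39: all other tangible goods → 7.5% → £0.93
Laptop £1489.80: electronic goods, £110.00 or more → 10.25% → £152.70
27" monitor £152.39: electronic goods, £110.00 or more → 10.25% → £15.62
Noise-cancelling headphones £91.04: electronic goods, under £110.00 → 2.25% → £2.05
Subtotal = £2019.52; tax = £195.71; total due = £2215.23

£2215.23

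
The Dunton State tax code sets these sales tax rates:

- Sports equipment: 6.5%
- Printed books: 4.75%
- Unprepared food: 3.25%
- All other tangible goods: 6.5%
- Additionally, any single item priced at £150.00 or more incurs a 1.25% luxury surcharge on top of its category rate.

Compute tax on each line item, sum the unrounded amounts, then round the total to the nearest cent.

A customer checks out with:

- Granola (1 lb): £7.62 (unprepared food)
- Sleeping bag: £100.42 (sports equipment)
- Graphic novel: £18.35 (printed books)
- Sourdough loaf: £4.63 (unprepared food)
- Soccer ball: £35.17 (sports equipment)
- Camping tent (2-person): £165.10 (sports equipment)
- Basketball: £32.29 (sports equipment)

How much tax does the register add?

Granola (1 lb) £7.62: unprepared food → 3.25% → £0.24765
Sleeping bag £100.42: sports equipment → 6.5% → £6.5273
Graphic novel £18.35: printed books → 4.75% → £0.871625
Sourdough loaf £4.63: unprepared food → 3.25% → £0.150475
Soccer ball £35.17: sports equipment → 6.5% → £2.28605
Camping tent (2-person) £165.10: sports equipment → 6.5% + 1.25% surcharge = 7.75% → £12.79525
Basketball £32.29: sports equipment → 6.5% → £2.09885
Unrounded tax sum = £24.9772 → £24.98

£24.98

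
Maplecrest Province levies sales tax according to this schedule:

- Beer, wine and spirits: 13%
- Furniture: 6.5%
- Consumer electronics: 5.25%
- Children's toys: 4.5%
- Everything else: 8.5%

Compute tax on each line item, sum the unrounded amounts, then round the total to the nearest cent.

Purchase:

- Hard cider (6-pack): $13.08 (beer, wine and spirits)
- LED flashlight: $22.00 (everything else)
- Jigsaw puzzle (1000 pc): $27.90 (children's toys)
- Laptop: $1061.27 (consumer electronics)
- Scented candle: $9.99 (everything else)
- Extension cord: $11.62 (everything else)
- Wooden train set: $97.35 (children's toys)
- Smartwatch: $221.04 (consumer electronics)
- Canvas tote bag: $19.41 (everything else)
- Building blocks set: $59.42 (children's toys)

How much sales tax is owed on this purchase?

Hard cider (6-pack) $13.08: beer, wine and spirits → 13% → $1.7004
LED flashlight $22.00: everything else → 8.5% → $1.87
Jigsaw puzzle (1000 pc) $27.90: children's toys → 4.5% → $1.2555
Laptop $1061.27: consumer electronics → 5.25% → $55.716675
Scented candle $9.99: everything else → 8.5% → $0.84915
Extension cord $11.62: everything else → 8.5% → $0.9877
Wooden train set $97.35: children's toys → 4.5% → $4.38075
Smartwatch $221.04: consumer electronics → 5.25% → $11.6046
Canvas tote bag $19.41: everything else → 8.5% → $1.64985
Building blocks set $59.42: children's toys → 4.5% → $2.6739
Unrounded tax sum = $82.688525 → $82.69

$82.69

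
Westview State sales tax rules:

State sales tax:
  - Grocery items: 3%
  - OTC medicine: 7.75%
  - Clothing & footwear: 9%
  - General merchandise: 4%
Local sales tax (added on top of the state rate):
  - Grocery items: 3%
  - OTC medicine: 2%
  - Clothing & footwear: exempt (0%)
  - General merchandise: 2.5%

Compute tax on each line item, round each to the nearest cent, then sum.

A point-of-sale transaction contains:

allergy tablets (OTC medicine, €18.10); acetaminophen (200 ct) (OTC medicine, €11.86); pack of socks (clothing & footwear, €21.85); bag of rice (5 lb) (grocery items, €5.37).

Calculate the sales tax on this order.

Allergy tablets €18.10: OTC medicine → 7.75% + 2% local = 9.75% → €1.76
Acetaminophen (200 ct) €11.86: OTC medicine → 7.75% + 2% local = 9.75% → €1.16
Pack of socks €21.85: clothing & footwear → 9% + 0% local = 9% → €1.97
Bag of rice (5 lb) €5.37: grocery items → 3% + 3% local = 6% → €0.32
Total tax = €1.76 + €1.16 + €1.97 + €0.32 = €5.21

€5.21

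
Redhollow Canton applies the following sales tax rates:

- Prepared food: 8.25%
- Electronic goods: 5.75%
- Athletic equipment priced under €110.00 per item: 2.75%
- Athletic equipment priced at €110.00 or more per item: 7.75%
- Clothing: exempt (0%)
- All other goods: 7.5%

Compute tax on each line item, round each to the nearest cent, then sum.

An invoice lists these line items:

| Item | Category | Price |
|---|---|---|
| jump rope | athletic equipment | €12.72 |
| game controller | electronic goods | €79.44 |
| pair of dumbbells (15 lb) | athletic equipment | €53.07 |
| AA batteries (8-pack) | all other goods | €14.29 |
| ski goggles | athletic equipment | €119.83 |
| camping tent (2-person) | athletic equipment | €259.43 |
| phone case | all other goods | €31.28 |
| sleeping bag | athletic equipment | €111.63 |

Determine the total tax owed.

€47.85

Jump rope €12.72: athletic equipment, under €110.00 → 2.75% → €0.35
Game controller €79.44: electronic goods → 5.75% → €4.57
Pair of dumbbells (15 lb) €53.07: athletic equipment, under €110.00 → 2.75% → €1.46
AA batteries (8-pack) €14.29: all other goods → 7.5% → €1.07
Ski goggles €119.83: athletic equipment, €110.00 or more → 7.75% → €9.29
Camping tent (2-person) €259.43: athletic equipment, €110.00 or more → 7.75% → €20.11
Phone case €31.28: all other goods → 7.5% → €2.35
Sleeping bag €111.63: athletic equipment, €110.00 or more → 7.75% → €8.65
Total tax = €0.35 + €4.57 + €1.46 + €1.07 + €9.29 + €20.11 + €2.35 + €8.65 = €47.85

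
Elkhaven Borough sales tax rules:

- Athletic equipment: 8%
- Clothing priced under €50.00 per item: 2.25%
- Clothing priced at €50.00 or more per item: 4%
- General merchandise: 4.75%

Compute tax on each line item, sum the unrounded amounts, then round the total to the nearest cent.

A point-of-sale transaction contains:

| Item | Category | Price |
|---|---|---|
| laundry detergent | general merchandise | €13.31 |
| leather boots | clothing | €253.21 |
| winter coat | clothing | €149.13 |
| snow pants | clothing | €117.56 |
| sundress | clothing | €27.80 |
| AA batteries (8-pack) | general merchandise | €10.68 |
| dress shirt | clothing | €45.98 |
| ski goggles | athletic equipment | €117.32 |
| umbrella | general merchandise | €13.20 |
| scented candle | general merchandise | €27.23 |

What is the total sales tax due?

Laundry detergent €13.31: general merchandise → 4.75% → €0.632225
Leather boots €253.21: clothing, €50.00 or more → 4% → €10.1284
Winter coat €149.13: clothing, €50.00 or more → 4% → €5.9652
Snow pants €117.56: clothing, €50.00 or more → 4% → €4.7024
Sundress €27.80: clothing, under €50.00 → 2.25% → €0.6255
AA batteries (8-pack) €10.68: general merchandise → 4.75% → €0.5073
Dress shirt €45.98: clothing, under €50.00 → 2.25% → €1.03455
Ski goggles €117.32: athletic equipment → 8% → €9.3856
Umbrella €13.20: general merchandise → 4.75% → €0.627
Scented candle €27.23: general merchandise → 4.75% → €1.293425
Unrounded tax sum = €34.9016 → €34.90

€34.90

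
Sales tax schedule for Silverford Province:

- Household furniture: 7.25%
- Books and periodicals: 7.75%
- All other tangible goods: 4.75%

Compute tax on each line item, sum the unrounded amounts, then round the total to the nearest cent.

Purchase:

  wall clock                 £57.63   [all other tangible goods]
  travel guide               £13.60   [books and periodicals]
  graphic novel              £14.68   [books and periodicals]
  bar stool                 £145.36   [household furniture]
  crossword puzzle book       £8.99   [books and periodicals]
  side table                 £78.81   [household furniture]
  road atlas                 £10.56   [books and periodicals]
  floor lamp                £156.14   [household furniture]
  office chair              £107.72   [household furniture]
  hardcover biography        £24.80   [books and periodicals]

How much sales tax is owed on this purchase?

Wall clock £57.63: all other tangible goods → 4.75% → £2.737425
Travel guide £13.60: books and periodicals → 7.75% → £1.054
Graphic novel £14.68: books and periodicals → 7.75% → £1.1377
Bar stool £145.36: household furniture → 7.25% → £10.5386
Crossword puzzle book £8.99: books and periodicals → 7.75% → £0.696725
Side table £78.81: household furniture → 7.25% → £5.713725
Road atlas £10.56: books and periodicals → 7.75% → £0.8184
Floor lamp £156.14: household furniture → 7.25% → £11.32015
Office chair £107.72: household furniture → 7.25% → £7.8097
Hardcover biography £24.80: books and periodicals → 7.75% → £1.922
Unrounded tax sum = £43.748425 → £43.75

£43.75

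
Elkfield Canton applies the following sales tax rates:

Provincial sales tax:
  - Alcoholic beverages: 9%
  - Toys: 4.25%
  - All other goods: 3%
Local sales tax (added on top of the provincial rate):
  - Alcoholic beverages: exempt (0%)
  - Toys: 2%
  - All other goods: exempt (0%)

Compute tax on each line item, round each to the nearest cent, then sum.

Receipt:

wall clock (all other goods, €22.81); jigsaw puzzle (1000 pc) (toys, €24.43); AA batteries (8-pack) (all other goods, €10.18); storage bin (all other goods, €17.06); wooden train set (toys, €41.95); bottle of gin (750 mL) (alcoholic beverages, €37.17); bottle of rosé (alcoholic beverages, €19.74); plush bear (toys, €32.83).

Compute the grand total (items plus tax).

€219.00

Wall clock €22.81: all other goods → 3% + 0% local = 3% → €0.68
Jigsaw puzzle (1000 pc) €24.43: toys → 4.25% + 2% local = 6.25% → €1.53
AA batteries (8-pack) €10.18: all other goods → 3% + 0% local = 3% → €0.31
Storage bin €17.06: all other goods → 3% + 0% local = 3% → €0.51
Wooden train set €41.95: toys → 4.25% + 2% local = 6.25% → €2.62
Bottle of gin (750 mL) €37.17: alcoholic beverages → 9% + 0% local = 9% → €3.35
Bottle of rosé €19.74: alcoholic beverages → 9% + 0% local = 9% → €1.78
Plush bear €32.83: toys → 4.25% + 2% local = 6.25% → €2.05
Subtotal = €206.17; tax = €12.83; total due = €219.00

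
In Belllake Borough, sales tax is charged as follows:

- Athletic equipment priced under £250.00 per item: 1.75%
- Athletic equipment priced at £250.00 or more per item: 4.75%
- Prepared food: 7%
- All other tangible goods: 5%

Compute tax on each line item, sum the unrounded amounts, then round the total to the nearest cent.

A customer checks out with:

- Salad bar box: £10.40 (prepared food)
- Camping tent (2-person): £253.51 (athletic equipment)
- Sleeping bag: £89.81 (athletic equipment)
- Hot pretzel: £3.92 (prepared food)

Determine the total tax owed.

Salad bar box £10.40: prepared food → 7% → £0.728
Camping tent (2-person) £253.51: athletic equipment, £250.00 or more → 4.75% → £12.041725
Sleeping bag £89.81: athletic equipment, under £250.00 → 1.75% → £1.571675
Hot pretzel £3.92: prepared food → 7% → £0.2744
Unrounded tax sum = £14.6158 → £14.62

£14.62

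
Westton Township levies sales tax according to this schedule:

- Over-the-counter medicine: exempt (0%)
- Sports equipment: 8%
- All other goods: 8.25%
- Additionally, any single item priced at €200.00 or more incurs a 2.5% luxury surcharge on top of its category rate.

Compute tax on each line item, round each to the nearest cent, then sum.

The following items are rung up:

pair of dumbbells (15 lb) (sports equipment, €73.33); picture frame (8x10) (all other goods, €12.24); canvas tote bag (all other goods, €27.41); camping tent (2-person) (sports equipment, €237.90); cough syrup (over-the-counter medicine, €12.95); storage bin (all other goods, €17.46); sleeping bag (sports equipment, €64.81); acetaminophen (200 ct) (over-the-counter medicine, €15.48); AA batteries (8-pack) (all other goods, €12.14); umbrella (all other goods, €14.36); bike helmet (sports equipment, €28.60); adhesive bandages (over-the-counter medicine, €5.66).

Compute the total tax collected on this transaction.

Pair of dumbbells (15 lb) €73.33: sports equipment → 8% → €5.87
Picture frame (8x10) €12.24: all other goods → 8.25% → €1.01
Canvas tote bag €27.41: all other goods → 8.25% → €2.26
Camping tent (2-person) €237.90: sports equipment → 8% + 2.5% surcharge = 10.5% → €24.98
Cough syrup €12.95: over-the-counter medicine → 0% → €0.00
Storage bin €17.46: all other goods → 8.25% → €1.44
Sleeping bag €64.81: sports equipment → 8% → €5.18
Acetaminophen (200 ct) €15.48: over-the-counter medicine → 0% → €0.00
AA batteries (8-pack) €12.14: all other goods → 8.25% → €1.00
Umbrella €14.36: all other goods → 8.25% → €1.18
Bike helmet €28.60: sports equipment → 8% → €2.29
Adhesive bandages €5.66: over-the-counter medicine → 0% → €0.00
Total tax = €5.87 + €1.01 + €2.26 + €24.98 + €1.44 + €5.18 + €1.00 + €1.18 + €2.29 = €45.21

€45.21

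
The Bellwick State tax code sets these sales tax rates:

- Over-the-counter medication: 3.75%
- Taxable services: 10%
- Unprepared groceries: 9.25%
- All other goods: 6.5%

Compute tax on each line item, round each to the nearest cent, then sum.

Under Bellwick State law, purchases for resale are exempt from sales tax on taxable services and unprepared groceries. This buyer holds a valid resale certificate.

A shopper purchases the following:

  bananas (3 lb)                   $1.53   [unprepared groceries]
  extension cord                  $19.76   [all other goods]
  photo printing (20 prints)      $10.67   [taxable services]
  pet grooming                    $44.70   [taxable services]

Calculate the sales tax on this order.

Bananas (3 lb) $1.53: unprepared groceries, buyer-exempt → 0% → $0.00
Extension cord $19.76: all other goods → 6.5% → $1.28
Photo printing (20 prints) $10.67: taxable services, buyer-exempt → 0% → $0.00
Pet grooming $44.70: taxable services, buyer-exempt → 0% → $0.00
Total tax = $1.28

$1.28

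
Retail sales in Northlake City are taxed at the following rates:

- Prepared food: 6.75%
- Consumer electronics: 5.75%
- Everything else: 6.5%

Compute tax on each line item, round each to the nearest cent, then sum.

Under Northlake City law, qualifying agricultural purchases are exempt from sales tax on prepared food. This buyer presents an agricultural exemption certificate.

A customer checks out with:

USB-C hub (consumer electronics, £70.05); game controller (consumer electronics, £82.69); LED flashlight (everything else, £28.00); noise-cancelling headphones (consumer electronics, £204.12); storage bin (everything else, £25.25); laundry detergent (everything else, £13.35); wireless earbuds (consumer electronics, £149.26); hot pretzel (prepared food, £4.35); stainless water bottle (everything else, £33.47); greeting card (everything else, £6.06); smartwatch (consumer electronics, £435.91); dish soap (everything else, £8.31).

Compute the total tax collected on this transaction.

£61.60

USB-C hub £70.05: consumer electronics → 5.75% → £4.03
Game controller £82.69: consumer electronics → 5.75% → £4.75
LED flashlight £28.00: everything else → 6.5% → £1.82
Noise-cancelling headphones £204.12: consumer electronics → 5.75% → £11.74
Storage bin £25.25: everything else → 6.5% → £1.64
Laundry detergent £13.35: everything else → 6.5% → £0.87
Wireless earbuds £149.26: consumer electronics → 5.75% → £8.58
Hot pretzel £4.35: prepared food, buyer-exempt → 0% → £0.00
Stainless water bottle £33.47: everything else → 6.5% → £2.18
Greeting card £6.06: everything else → 6.5% → £0.39
Smartwatch £435.91: consumer electronics → 5.75% → £25.06
Dish soap £8.31: everything else → 6.5% → £0.54
Total tax = £4.03 + £4.75 + £1.82 + £11.74 + £1.64 + £0.87 + £8.58 + £2.18 + £0.39 + £25.06 + £0.54 = £61.60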